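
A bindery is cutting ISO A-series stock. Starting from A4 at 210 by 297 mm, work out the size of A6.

105 × 148 mm

A5: ⌊297/2⌋ × 210 = 148 × 210 mm
A6: ⌊210/2⌋ × 148 = 105 × 148 mm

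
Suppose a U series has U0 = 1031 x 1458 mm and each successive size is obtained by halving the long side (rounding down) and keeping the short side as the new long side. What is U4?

257 × 364 mm

U1: ⌊1458/2⌋ × 1031 = 729 × 1031 mm
U2: ⌊1031/2⌋ × 729 = 515 × 729 mm
U3: ⌊729/2⌋ × 515 = 364 × 515 mm
U4: ⌊515/2⌋ × 364 = 257 × 364 mm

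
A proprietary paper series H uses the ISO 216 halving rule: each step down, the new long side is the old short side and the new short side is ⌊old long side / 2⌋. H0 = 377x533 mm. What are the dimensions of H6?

H1: ⌊533/2⌋ × 377 = 266 × 377 mm
H2: ⌊377/2⌋ × 266 = 188 × 266 mm
H3: ⌊266/2⌋ × 188 = 133 × 188 mm
H4: ⌊188/2⌋ × 133 = 94 × 133 mm
H5: ⌊133/2⌋ × 94 = 66 × 94 mm
H6: ⌊94/2⌋ × 66 = 47 × 66 mm

47 × 66 mm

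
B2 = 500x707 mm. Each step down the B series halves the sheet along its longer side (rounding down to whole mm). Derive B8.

B3: ⌊707/2⌋ × 500 = 353 × 500 mm
B4: ⌊500/2⌋ × 353 = 250 × 353 mm
B5: ⌊353/2⌋ × 250 = 176 × 250 mm
B6: ⌊250/2⌋ × 176 = 125 × 176 mm
B7: ⌊176/2⌋ × 125 = 88 × 125 mm
B8: ⌊125/2⌋ × 88 = 62 × 88 mm

62 × 88 mm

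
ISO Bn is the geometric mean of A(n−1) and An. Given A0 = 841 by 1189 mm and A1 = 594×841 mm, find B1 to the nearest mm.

Short side: √(841 · 594) = √499554 ≈ 706.8 → 707 mm
Long side: √(1189 · 841) = √999949 ≈ 1000.0 → 1000 mm

707 × 1000 mm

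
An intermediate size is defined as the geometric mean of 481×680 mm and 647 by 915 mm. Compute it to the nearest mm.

Short side: √(481 · 647) = √311207 ≈ 557.9 → 558 mm
Long side: √(680 · 915) = √622200 ≈ 788.8 → 789 mm

558 × 789 mm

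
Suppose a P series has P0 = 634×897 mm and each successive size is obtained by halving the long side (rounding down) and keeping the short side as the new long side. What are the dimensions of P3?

224 × 317 mm

P1: ⌊897/2⌋ × 634 = 448 × 634 mm
P2: ⌊634/2⌋ × 448 = 317 × 448 mm
P3: ⌊448/2⌋ × 317 = 224 × 317 mm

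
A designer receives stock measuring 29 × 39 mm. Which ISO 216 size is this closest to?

Aspect ratio 39/29 ≈ 1.345 (ISO target is √2 ≈ 1.414).
In the C-series (envelope sizes, between A and B): C10 = 28 × 40 mm.
Off by 2 mm total — nearest standard size.

C10 (28 × 40 mm)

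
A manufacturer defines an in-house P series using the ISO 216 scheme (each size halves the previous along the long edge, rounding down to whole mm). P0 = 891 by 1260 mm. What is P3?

315 × 445 mm

P1: ⌊1260/2⌋ × 891 = 630 × 891 mm
P2: ⌊891/2⌋ × 630 = 445 × 630 mm
P3: ⌊630/2⌋ × 445 = 315 × 445 mm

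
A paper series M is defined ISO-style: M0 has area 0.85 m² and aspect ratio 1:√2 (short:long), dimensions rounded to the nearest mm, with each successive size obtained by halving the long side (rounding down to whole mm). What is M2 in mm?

Let M0's short side be w mm. w · w√2 = 0.85 m² = 850,000 mm², so w ≈ 775.3 mm and w√2 ≈ 1096.4 mm → M0 = 775 × 1096 mm.
M1: ⌊1096/2⌋ × 775 = 548 × 775 mm
M2: ⌊775/2⌋ × 548 = 387 × 548 mm

387 × 548 mm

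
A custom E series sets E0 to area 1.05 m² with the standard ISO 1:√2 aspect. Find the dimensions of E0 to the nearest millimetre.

862 × 1219 mm

Let the short side be w mm. Then w · w√2 = 1.05 m² = 1,050,000 mm².
w² = 1,050,000/√2, so w ≈ 861.7 mm; long side = w√2 ≈ 1218.6 mm.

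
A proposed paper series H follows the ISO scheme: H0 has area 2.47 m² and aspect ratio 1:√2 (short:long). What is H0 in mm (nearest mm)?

Let the short side be w mm. Then w · w√2 = 2.47 m² = 2,470,000 mm².
w² = 2,470,000/√2, so w ≈ 1321.6 mm; long side = w√2 ≈ 1869.0 mm.

1322 × 1869 mm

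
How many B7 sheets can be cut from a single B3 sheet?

16

Each ISO step halves the sheet: 1 × B3 → 2 × B4 → 4 × B5 → 8 × B6 → …
From B3 to B7 is 4 halving steps: 2^4 = 16.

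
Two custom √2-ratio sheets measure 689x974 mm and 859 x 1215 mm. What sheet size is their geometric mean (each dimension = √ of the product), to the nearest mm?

Short side: √(689 · 859) = √591851 ≈ 769.3 → 769 mm
Long side: √(974 · 1215) = √1183410 ≈ 1087.8 → 1088 mm

769 × 1088 mm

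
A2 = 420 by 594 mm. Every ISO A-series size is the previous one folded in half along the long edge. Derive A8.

52 × 74 mm

A3: ⌊594/2⌋ × 420 = 297 × 420 mm
A4: ⌊420/2⌋ × 297 = 210 × 297 mm
A5: ⌊297/2⌋ × 210 = 148 × 210 mm
A6: ⌊210/2⌋ × 148 = 105 × 148 mm
A7: ⌊148/2⌋ × 105 = 74 × 105 mm
A8: ⌊105/2⌋ × 74 = 52 × 74 mm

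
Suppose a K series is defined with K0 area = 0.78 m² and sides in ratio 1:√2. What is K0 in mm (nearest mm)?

743 × 1050 mm

Let the short side be w mm. Then w · w√2 = 0.78 m² = 780,000 mm².
w² = 780,000/√2, so w ≈ 742.7 mm; long side = w√2 ≈ 1050.3 mm.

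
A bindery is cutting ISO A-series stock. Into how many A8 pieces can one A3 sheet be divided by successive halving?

32

Each ISO step halves the sheet: 1 × A3 → 2 × A4 → 4 × A5 → 8 × A6 → …
From A3 to A8 is 5 halving steps: 2^5 = 32.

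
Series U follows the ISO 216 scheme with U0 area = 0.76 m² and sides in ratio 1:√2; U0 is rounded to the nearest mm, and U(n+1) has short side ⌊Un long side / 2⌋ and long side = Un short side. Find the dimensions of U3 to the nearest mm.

Let U0's short side be w mm. w · w√2 = 0.76 m² = 760,000 mm², so w ≈ 733.1 mm and w√2 ≈ 1036.7 mm → U0 = 733 × 1037 mm.
U1: ⌊1037/2⌋ × 733 = 518 × 733 mm
U2: ⌊733/2⌋ × 518 = 366 × 518 mm
U3: ⌊518/2⌋ × 366 = 259 × 366 mm

259 × 366 mm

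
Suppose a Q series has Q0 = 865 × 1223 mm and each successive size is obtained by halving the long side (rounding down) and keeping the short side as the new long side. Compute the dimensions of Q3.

Q1: ⌊1223/2⌋ × 865 = 611 × 865 mm
Q2: ⌊865/2⌋ × 611 = 432 × 611 mm
Q3: ⌊611/2⌋ × 432 = 305 × 432 mm

305 × 432 mm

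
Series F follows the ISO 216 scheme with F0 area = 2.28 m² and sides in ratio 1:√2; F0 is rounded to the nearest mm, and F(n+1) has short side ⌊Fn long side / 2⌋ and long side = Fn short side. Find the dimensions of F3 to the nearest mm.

449 × 635 mm

Let F0's short side be w mm. w · w√2 = 2.28 m² = 2,280,000 mm², so w ≈ 1269.7 mm and w√2 ≈ 1795.7 mm → F0 = 1270 × 1796 mm.
F1: ⌊1796/2⌋ × 1270 = 898 × 1270 mm
F2: ⌊1270/2⌋ × 898 = 635 × 898 mm
F3: ⌊898/2⌋ × 635 = 449 × 635 mm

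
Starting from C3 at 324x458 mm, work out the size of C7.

81 × 114 mm

C4: ⌊458/2⌋ × 324 = 229 × 324 mm
C5: ⌊324/2⌋ × 229 = 162 × 229 mm
C6: ⌊229/2⌋ × 162 = 114 × 162 mm
C7: ⌊162/2⌋ × 114 = 81 × 114 mm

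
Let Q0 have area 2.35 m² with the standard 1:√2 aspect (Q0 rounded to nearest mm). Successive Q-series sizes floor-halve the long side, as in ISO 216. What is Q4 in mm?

Let Q0's short side be w mm. w · w√2 = 2.35 m² = 2,350,000 mm², so w ≈ 1289.1 mm and w√2 ≈ 1823.0 mm → Q0 = 1289 × 1823 mm.
Q1: ⌊1823/2⌋ × 1289 = 911 × 1289 mm
Q2: ⌊1289/2⌋ × 911 = 644 × 911 mm
Q3: ⌊911/2⌋ × 644 = 455 × 644 mm
Q4: ⌊644/2⌋ × 455 = 322 × 455 mm

322 × 455 mm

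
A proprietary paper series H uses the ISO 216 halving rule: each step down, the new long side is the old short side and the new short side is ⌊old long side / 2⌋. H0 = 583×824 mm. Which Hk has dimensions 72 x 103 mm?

H0: 583 × 824 mm
H1: 412 × 583 mm
H2: 291 × 412 mm
H3: 206 × 291 mm
H4: 145 × 206 mm
H5: 103 × 145 mm
H6: 72 × 103 mm
H7: 51 × 72 mm
→ matches H6.

H6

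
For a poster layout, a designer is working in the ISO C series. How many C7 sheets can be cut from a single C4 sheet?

Each ISO step halves the sheet: 1 × C4 → 2 × C5 → 4 × C6 → 8 × C7
From C4 to C7 is 3 halving steps: 2^3 = 8.

8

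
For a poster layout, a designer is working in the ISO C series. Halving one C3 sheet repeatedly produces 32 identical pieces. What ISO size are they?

C8

32 = 2^5, so 5 halving steps.
C3 → C4 → … → C8 after 5 steps.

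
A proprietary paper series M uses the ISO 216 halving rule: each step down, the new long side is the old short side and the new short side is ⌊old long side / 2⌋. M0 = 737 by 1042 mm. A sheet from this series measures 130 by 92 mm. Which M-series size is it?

M0: 737 × 1042 mm
M1: 521 × 737 mm
M2: 368 × 521 mm
M3: 260 × 368 mm
M4: 184 × 260 mm
M5: 130 × 184 mm
M6: 92 × 130 mm
M7: 65 × 92 mm
→ matches M6.

M6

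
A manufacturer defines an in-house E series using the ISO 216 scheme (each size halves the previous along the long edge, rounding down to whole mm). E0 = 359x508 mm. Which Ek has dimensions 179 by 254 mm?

E0: 359 × 508 mm
E1: 254 × 359 mm
E2: 179 × 254 mm
E3: 127 × 179 mm
→ matches E2.

E2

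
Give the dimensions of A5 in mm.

148 × 210 mm

A0 = 841 × 1189 mm (A0 has area 1 m², aspect 1:√2).
A1: ⌊1189/2⌋ × 841 = 594 × 841 mm
A2: ⌊841/2⌋ × 594 = 420 × 594 mm
A3: ⌊594/2⌋ × 420 = 297 × 420 mm
A4: ⌊420/2⌋ × 297 = 210 × 297 mm
A5: ⌊297/2⌋ × 210 = 148 × 210 mm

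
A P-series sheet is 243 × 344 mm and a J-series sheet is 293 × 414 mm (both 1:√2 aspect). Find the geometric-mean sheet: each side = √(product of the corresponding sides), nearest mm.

Short side: √(243 · 293) = √71199 ≈ 266.8 → 267 mm
Long side: √(344 · 414) = √142416 ≈ 377.4 → 377 mm

267 × 377 mm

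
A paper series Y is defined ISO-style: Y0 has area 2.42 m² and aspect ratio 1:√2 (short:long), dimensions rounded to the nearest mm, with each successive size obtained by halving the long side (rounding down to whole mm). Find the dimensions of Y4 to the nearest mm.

327 × 462 mm

Let Y0's short side be w mm. w · w√2 = 2.42 m² = 2,420,000 mm², so w ≈ 1308.1 mm and w√2 ≈ 1850.0 mm → Y0 = 1308 × 1850 mm.
Y1: ⌊1850/2⌋ × 1308 = 925 × 1308 mm
Y2: ⌊1308/2⌋ × 925 = 654 × 925 mm
Y3: ⌊925/2⌋ × 654 = 462 × 654 mm
Y4: ⌊654/2⌋ × 462 = 327 × 462 mm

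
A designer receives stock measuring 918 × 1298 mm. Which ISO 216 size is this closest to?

C0 (917 × 1297 mm)

Aspect ratio 1298/918 ≈ 1.414 — close to the ISO √2 ≈ 1.414.
In the C-series (envelope sizes, between A and B): C0 = 917 × 1297 mm.
Off by 2 mm total — nearest standard size.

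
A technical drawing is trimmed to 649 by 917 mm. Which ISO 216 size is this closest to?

C1 (648 × 917 mm)

Aspect ratio 917/649 ≈ 1.413 — close to the ISO √2 ≈ 1.414.
In the C-series (envelope sizes, between A and B): C1 = 648 × 917 mm.
Off by 1 mm total — nearest standard size.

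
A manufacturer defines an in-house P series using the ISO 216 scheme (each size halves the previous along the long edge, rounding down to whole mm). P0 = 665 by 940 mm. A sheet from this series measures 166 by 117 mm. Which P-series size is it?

P0: 665 × 940 mm
P1: 470 × 665 mm
P2: 332 × 470 mm
P3: 235 × 332 mm
P4: 166 × 235 mm
P5: 117 × 166 mm
P6: 83 × 117 mm
→ matches P5.

P5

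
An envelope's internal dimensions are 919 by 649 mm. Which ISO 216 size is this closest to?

Aspect ratio 919/649 ≈ 1.416 — close to the ISO √2 ≈ 1.414.
In the C-series (envelope sizes, between A and B): C1 = 648 × 917 mm.
Off by 3 mm total — nearest standard size.

C1 (648 × 917 mm)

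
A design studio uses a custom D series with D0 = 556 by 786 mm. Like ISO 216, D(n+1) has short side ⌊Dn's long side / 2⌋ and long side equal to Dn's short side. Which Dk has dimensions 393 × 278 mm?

D2

D0: 556 × 786 mm
D1: 393 × 556 mm
D2: 278 × 393 mm
D3: 196 × 278 mm
→ matches D2.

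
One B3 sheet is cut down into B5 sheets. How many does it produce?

Each ISO step halves the sheet: 1 × B3 → 2 × B4 → 4 × B5
From B3 to B5 is 2 halving steps: 2^2 = 4.

4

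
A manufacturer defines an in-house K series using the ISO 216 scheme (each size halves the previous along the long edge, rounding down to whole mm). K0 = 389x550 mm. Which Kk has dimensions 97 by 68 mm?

K5

K0: 389 × 550 mm
K1: 275 × 389 mm
K2: 194 × 275 mm
K3: 137 × 194 mm
K4: 97 × 137 mm
K5: 68 × 97 mm
K6: 48 × 68 mm
→ matches K5.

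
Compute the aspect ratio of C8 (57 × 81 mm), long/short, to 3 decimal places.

81 / 57 = 1.421
ISO 216 targets √2 ≈ 1.414; the +0.007 deviation is from mm rounding.

1.421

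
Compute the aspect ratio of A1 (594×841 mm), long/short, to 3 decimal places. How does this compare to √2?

1.416

841 / 594 = 1.416
ISO 216 targets √2 ≈ 1.414; the +0.002 deviation is from mm rounding.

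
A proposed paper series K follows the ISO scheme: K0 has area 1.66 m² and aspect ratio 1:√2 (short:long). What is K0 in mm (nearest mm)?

1083 × 1532 mm

Let the short side be w mm. Then w · w√2 = 1.66 m² = 1,660,000 mm².
w² = 1,660,000/√2, so w ≈ 1083.4 mm; long side = w√2 ≈ 1532.2 mm.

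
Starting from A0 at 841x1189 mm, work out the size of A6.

A1: ⌊1189/2⌋ × 841 = 594 × 841 mm
A2: ⌊841/2⌋ × 594 = 420 × 594 mm
A3: ⌊594/2⌋ × 420 = 297 × 420 mm
A4: ⌊420/2⌋ × 297 = 210 × 297 mm
A5: ⌊297/2⌋ × 210 = 148 × 210 mm
A6: ⌊210/2⌋ × 148 = 105 × 148 mm

105 × 148 mm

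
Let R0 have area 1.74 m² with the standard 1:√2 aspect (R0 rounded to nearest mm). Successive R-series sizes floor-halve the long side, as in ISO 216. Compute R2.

554 × 784 mm

Let R0's short side be w mm. w · w√2 = 1.74 m² = 1,740,000 mm², so w ≈ 1109.2 mm and w√2 ≈ 1568.7 mm → R0 = 1109 × 1569 mm.
R1: ⌊1569/2⌋ × 1109 = 784 × 1109 mm
R2: ⌊1109/2⌋ × 784 = 554 × 784 mm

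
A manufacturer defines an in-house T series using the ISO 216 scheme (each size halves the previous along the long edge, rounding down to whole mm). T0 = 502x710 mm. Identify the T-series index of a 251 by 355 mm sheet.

T2

T0: 502 × 710 mm
T1: 355 × 502 mm
T2: 251 × 355 mm
T3: 177 × 251 mm
→ matches T2.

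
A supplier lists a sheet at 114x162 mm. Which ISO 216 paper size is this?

Aspect ratio 162/114 ≈ 1.421 — close to the ISO √2 ≈ 1.414.
In the C-series (envelope sizes, between A and B): C6 = 114 × 162 mm.

C6 (114 × 162 mm)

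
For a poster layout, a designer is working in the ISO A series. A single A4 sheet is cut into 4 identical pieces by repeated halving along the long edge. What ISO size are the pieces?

A6

4 = 2^2, so 2 halving steps.
A4 → A5 → … → A6 after 2 steps.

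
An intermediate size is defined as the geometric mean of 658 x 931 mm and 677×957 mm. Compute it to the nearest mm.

Short side: √(658 · 677) = √445466 ≈ 667.4 → 667 mm
Long side: √(931 · 957) = √890967 ≈ 943.9 → 944 mm

667 × 944 mm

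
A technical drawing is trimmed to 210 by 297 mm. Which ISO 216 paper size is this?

A4 (210 × 297 mm)

Aspect ratio 297/210 ≈ 1.414 — close to the ISO √2 ≈ 1.414.
In the A-series (A0 area = 1 m²): A4 = 210 × 297 mm.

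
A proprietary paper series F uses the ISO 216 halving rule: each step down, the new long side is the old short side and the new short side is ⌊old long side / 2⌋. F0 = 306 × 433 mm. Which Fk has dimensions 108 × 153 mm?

F0: 306 × 433 mm
F1: 216 × 306 mm
F2: 153 × 216 mm
F3: 108 × 153 mm
F4: 76 × 108 mm
→ matches F3.

F3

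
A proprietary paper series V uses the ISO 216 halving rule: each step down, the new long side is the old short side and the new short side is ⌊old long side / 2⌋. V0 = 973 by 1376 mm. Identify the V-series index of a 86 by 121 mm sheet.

V0: 973 × 1376 mm
V1: 688 × 973 mm
V2: 486 × 688 mm
V3: 344 × 486 mm
V4: 243 × 344 mm
V5: 172 × 243 mm
V6: 121 × 172 mm
V7: 86 × 121 mm
V8: 60 × 86 mm
→ matches V7.

V7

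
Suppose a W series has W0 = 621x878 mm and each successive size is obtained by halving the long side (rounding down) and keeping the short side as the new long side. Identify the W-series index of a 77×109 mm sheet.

W6

W0: 621 × 878 mm
W1: 439 × 621 mm
W2: 310 × 439 mm
W3: 219 × 310 mm
W4: 155 × 219 mm
W5: 109 × 155 mm
W6: 77 × 109 mm
W7: 54 × 77 mm
→ matches W6.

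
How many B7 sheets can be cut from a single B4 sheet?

B4 = 250 × 353 mm; B7 = 88 × 125 mm.
Each halving step doubles the count; 3 steps from B4 to B7.
2^3 = 8.

8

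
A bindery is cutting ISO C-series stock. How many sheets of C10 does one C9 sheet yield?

2

Each ISO step halves the sheet: 1 × C9 → 2 × C10
From C9 to C10 is 1 halving step: 2^1 = 2.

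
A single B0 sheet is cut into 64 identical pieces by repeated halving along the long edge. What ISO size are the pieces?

B6

64 = 2^6, so 6 halving steps.
B0 → B1 → … → B6 after 6 steps.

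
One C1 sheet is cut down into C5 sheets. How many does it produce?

C1 = 648 × 917 mm; C5 = 162 × 229 mm.
Each halving step doubles the count; 4 steps from C1 to C5.
2^4 = 16.

16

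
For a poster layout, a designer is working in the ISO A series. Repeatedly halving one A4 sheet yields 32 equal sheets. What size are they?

A9

32 = 2^5, so 5 halving steps.
A4 → A5 → … → A9 after 5 steps.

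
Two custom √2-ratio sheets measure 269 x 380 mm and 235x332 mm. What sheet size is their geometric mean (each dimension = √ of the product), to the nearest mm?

Short side: √(269 · 235) = √63215 ≈ 251.4 → 251 mm
Long side: √(380 · 332) = √126160 ≈ 355.2 → 355 mm

251 × 355 mm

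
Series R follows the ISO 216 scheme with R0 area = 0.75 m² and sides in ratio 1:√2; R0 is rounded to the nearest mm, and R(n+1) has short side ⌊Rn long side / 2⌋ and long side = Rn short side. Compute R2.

364 × 515 mm

Let R0's short side be w mm. w · w√2 = 0.75 m² = 750,000 mm², so w ≈ 728.2 mm and w√2 ≈ 1029.9 mm → R0 = 728 × 1030 mm.
R1: ⌊1030/2⌋ × 728 = 515 × 728 mm
R2: ⌊728/2⌋ × 515 = 364 × 515 mm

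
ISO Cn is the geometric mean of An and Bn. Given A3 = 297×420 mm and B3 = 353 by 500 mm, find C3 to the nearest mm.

Short side: √(297 · 353) = √104841 ≈ 323.8 → 324 mm
Long side: √(420 · 500) = √210000 ≈ 458.3 → 458 mm

324 × 458 mm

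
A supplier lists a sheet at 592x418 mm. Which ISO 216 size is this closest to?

A2 (420 × 594 mm)

Aspect ratio 592/418 ≈ 1.416 — close to the ISO √2 ≈ 1.414.
In the A-series (A0 area = 1 m²): A2 = 420 × 594 mm.
Off by 4 mm total — nearest standard size.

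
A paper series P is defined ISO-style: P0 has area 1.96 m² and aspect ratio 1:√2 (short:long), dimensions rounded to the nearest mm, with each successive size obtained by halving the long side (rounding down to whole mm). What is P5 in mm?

Let P0's short side be w mm. w · w√2 = 1.96 m² = 1,960,000 mm², so w ≈ 1177.3 mm and w√2 ≈ 1664.9 mm → P0 = 1177 × 1665 mm.
P1: ⌊1665/2⌋ × 1177 = 832 × 1177 mm
P2: ⌊1177/2⌋ × 832 = 588 × 832 mm
P3: ⌊832/2⌋ × 588 = 416 × 588 mm
P4: ⌊588/2⌋ × 416 = 294 × 416 mm
P5: ⌊416/2⌋ × 294 = 208 × 294 mm

208 × 294 mm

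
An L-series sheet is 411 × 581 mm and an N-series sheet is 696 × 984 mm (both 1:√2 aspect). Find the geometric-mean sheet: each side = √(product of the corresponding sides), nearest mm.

535 × 756 mm

Short side: √(411 · 696) = √286056 ≈ 534.8 → 535 mm
Long side: √(581 · 984) = √571704 ≈ 756.1 → 756 mm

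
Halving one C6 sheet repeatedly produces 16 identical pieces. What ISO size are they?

16 = 2^4, so 4 halving steps.
C6 → C7 → … → C10 after 4 steps.

C10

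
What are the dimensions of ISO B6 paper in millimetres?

125 × 176 mm

B0 = 1000 × 1414 mm (B0 has a 1000 mm short side, aspect 1:√2).
B1: ⌊1414/2⌋ × 1000 = 707 × 1000 mm
B2: ⌊1000/2⌋ × 707 = 500 × 707 mm
B3: ⌊707/2⌋ × 500 = 353 × 500 mm
B4: ⌊500/2⌋ × 353 = 250 × 353 mm
B5: ⌊353/2⌋ × 250 = 176 × 250 mm
B6: ⌊250/2⌋ × 176 = 125 × 176 mm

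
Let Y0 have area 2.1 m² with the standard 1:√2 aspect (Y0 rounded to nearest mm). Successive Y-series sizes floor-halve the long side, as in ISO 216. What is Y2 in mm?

Let Y0's short side be w mm. w · w√2 = 2.1 m² = 2,100,000 mm², so w ≈ 1218.6 mm and w√2 ≈ 1723.3 mm → Y0 = 1219 × 1723 mm.
Y1: ⌊1723/2⌋ × 1219 = 861 × 1219 mm
Y2: ⌊1219/2⌋ × 861 = 609 × 861 mm

609 × 861 mm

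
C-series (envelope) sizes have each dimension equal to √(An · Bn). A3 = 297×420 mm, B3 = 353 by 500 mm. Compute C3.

324 × 458 mm

Short side: √(297 · 353) = √104841 ≈ 323.8 → 324 mm
Long side: √(420 · 500) = √210000 ≈ 458.3 → 458 mm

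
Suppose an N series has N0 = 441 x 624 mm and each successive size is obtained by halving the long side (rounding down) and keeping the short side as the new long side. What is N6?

55 × 78 mm

N1: ⌊624/2⌋ × 441 = 312 × 441 mm
N2: ⌊441/2⌋ × 312 = 220 × 312 mm
N3: ⌊312/2⌋ × 220 = 156 × 220 mm
N4: ⌊220/2⌋ × 156 = 110 × 156 mm
N5: ⌊156/2⌋ × 110 = 78 × 110 mm
N6: ⌊110/2⌋ × 78 = 55 × 78 mm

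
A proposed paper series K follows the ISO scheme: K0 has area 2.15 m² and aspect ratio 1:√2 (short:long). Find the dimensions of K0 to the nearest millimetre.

Let the short side be w mm. Then w · w√2 = 2.15 m² = 2,150,000 mm².
w² = 2,150,000/√2, so w ≈ 1233.0 mm; long side = w√2 ≈ 1743.7 mm.

1233 × 1744 mm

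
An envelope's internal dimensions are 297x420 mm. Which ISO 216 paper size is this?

A3 (297 × 420 mm)

Aspect ratio 420/297 ≈ 1.414 — close to the ISO √2 ≈ 1.414.
In the A-series (A0 area = 1 m²): A3 = 297 × 420 mm.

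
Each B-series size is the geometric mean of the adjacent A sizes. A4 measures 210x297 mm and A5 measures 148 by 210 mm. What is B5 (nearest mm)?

176 × 250 mm

Short side: √(210 · 148) = √31080 ≈ 176.3 → 176 mm
Long side: √(297 · 210) = √62370 ≈ 249.7 → 250 mm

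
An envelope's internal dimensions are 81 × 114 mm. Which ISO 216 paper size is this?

C7 (81 × 114 mm)

Aspect ratio 114/81 ≈ 1.407 — close to the ISO √2 ≈ 1.414.
In the C-series (envelope sizes, between A and B): C7 = 81 × 114 mm.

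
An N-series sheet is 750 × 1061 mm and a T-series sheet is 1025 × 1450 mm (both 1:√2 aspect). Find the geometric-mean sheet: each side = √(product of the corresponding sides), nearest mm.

877 × 1240 mm

Short side: √(750 · 1025) = √768750 ≈ 876.8 → 877 mm
Long side: √(1061 · 1450) = √1538450 ≈ 1240.3 → 1240 mm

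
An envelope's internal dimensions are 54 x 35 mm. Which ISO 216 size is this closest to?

Aspect ratio 54/35 ≈ 1.543 (ISO target is √2 ≈ 1.414).
In the A-series (A0 area = 1 m²): A9 = 37 × 52 mm.
Off by 4 mm total — nearest standard size.

A9 (37 × 52 mm)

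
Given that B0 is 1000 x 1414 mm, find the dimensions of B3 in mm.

B1: ⌊1414/2⌋ × 1000 = 707 × 1000 mm
B2: ⌊1000/2⌋ × 707 = 500 × 707 mm
B3: ⌊707/2⌋ × 500 = 353 × 500 mm

353 × 500 mm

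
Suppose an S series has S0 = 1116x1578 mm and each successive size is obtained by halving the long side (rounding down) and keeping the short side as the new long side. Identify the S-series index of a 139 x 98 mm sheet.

S7

S0: 1116 × 1578 mm
S1: 789 × 1116 mm
S2: 558 × 789 mm
S3: 394 × 558 mm
S4: 279 × 394 mm
S5: 197 × 279 mm
S6: 139 × 197 mm
S7: 98 × 139 mm
S8: 69 × 98 mm
→ matches S7.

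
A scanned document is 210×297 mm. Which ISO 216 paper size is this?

Aspect ratio 297/210 ≈ 1.414 — close to the ISO √2 ≈ 1.414.
In the A-series (A0 area = 1 m²): A4 = 210 × 297 mm.

A4 (210 × 297 mm)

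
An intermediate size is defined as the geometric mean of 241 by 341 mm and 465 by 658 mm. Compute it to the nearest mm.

335 × 474 mm

Short side: √(241 · 465) = √112065 ≈ 334.8 → 335 mm
Long side: √(341 · 658) = √224378 ≈ 473.7 → 474 mm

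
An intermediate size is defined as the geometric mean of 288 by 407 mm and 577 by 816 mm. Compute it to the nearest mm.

Short side: √(288 · 577) = √166176 ≈ 407.6 → 408 mm
Long side: √(407 · 816) = √332112 ≈ 576.3 → 576 mm

408 × 576 mm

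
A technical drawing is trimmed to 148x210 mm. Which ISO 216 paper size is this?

Aspect ratio 210/148 ≈ 1.419 — close to the ISO √2 ≈ 1.414.
In the A-series (A0 area = 1 m²): A5 = 148 × 210 mm.

A5 (148 × 210 mm)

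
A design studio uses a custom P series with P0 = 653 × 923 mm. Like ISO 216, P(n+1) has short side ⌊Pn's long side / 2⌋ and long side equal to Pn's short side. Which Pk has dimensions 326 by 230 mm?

P3

P0: 653 × 923 mm
P1: 461 × 653 mm
P2: 326 × 461 mm
P3: 230 × 326 mm
P4: 163 × 230 mm
→ matches P3.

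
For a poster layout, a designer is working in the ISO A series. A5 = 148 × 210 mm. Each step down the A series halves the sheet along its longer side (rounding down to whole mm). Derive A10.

26 × 37 mm

A6: ⌊210/2⌋ × 148 = 105 × 148 mm
A7: ⌊148/2⌋ × 105 = 74 × 105 mm
A8: ⌊105/2⌋ × 74 = 52 × 74 mm
A9: ⌊74/2⌋ × 52 = 37 × 52 mm
A10: ⌊52/2⌋ × 37 = 26 × 37 mm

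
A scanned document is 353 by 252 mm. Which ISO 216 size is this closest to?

Aspect ratio 353/252 ≈ 1.401 — close to the ISO √2 ≈ 1.414.
In the B-series (B0 = 1000 × 1414 mm): B4 = 250 × 353 mm.
Off by 2 mm total — nearest standard size.

B4 (250 × 353 mm)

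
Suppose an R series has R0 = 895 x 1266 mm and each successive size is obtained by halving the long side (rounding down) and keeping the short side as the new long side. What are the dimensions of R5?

R1: ⌊1266/2⌋ × 895 = 633 × 895 mm
R2: ⌊895/2⌋ × 633 = 447 × 633 mm
R3: ⌊633/2⌋ × 447 = 316 × 447 mm
R4: ⌊447/2⌋ × 316 = 223 × 316 mm
R5: ⌊316/2⌋ × 223 = 158 × 223 mm

158 × 223 mm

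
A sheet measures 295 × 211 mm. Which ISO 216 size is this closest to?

A4 (210 × 297 mm)

Aspect ratio 295/211 ≈ 1.398 (ISO target is √2 ≈ 1.414).
In the A-series (A0 area = 1 m²): A4 = 210 × 297 mm.
Off by 3 mm total — nearest standard size.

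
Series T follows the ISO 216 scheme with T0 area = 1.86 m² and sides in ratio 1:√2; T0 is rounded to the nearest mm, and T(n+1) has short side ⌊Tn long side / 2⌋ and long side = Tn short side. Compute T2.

573 × 811 mm

Let T0's short side be w mm. w · w√2 = 1.86 m² = 1,860,000 mm², so w ≈ 1146.8 mm and w√2 ≈ 1621.9 mm → T0 = 1147 × 1622 mm.
T1: ⌊1622/2⌋ × 1147 = 811 × 1147 mm
T2: ⌊1147/2⌋ × 811 = 573 × 811 mm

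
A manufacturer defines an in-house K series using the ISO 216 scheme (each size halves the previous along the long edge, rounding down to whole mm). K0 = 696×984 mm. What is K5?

123 × 174 mm

K1: ⌊984/2⌋ × 696 = 492 × 696 mm
K2: ⌊696/2⌋ × 492 = 348 × 492 mm
K3: ⌊492/2⌋ × 348 = 246 × 348 mm
K4: ⌊348/2⌋ × 246 = 174 × 246 mm
K5: ⌊246/2⌋ × 174 = 123 × 174 mm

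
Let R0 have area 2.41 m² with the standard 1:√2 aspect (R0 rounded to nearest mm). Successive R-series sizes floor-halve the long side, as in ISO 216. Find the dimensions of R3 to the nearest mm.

Let R0's short side be w mm. w · w√2 = 2.41 m² = 2,410,000 mm², so w ≈ 1305.4 mm and w√2 ≈ 1846.1 mm → R0 = 1305 × 1846 mm.
R1: ⌊1846/2⌋ × 1305 = 923 × 1305 mm
R2: ⌊1305/2⌋ × 923 = 652 × 923 mm
R3: ⌊923/2⌋ × 652 = 461 × 652 mm

461 × 652 mm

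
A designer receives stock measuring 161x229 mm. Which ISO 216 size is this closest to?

Aspect ratio 229/161 ≈ 1.422 — close to the ISO √2 ≈ 1.414.
In the C-series (envelope sizes, between A and B): C5 = 162 × 229 mm.
Off by 1 mm total — nearest standard size.

C5 (162 × 229 mm)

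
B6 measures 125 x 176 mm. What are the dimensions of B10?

31 × 44 mm

B7: ⌊176/2⌋ × 125 = 88 × 125 mm
B8: ⌊125/2⌋ × 88 = 62 × 88 mm
B9: ⌊88/2⌋ × 62 = 44 × 62 mm
B10: ⌊62/2⌋ × 44 = 31 × 44 mm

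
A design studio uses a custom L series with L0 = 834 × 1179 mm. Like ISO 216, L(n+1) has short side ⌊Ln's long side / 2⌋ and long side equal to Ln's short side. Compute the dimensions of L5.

147 × 208 mm

L1: ⌊1179/2⌋ × 834 = 589 × 834 mm
L2: ⌊834/2⌋ × 589 = 417 × 589 mm
L3: ⌊589/2⌋ × 417 = 294 × 417 mm
L4: ⌊417/2⌋ × 294 = 208 × 294 mm
L5: ⌊294/2⌋ × 208 = 147 × 208 mm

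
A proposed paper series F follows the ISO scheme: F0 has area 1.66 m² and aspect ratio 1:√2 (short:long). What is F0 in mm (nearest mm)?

Let the short side be w mm. Then w · w√2 = 1.66 m² = 1,660,000 mm².
w² = 1,660,000/√2, so w ≈ 1083.4 mm; long side = w√2 ≈ 1532.2 mm.

1083 × 1532 mm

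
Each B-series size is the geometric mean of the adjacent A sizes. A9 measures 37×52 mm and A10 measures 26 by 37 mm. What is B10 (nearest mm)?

31 × 44 mm

Short side: √(37 · 26) = √962 ≈ 31.0 → 31 mm
Long side: √(52 · 37) = √1924 ≈ 43.9 → 44 mm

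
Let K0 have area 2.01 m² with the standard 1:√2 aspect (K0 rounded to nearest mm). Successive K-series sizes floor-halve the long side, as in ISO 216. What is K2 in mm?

596 × 843 mm

Let K0's short side be w mm. w · w√2 = 2.01 m² = 2,010,000 mm², so w ≈ 1192.2 mm and w√2 ≈ 1686.0 mm → K0 = 1192 × 1686 mm.
K1: ⌊1686/2⌋ × 1192 = 843 × 1192 mm
K2: ⌊1192/2⌋ × 843 = 596 × 843 mm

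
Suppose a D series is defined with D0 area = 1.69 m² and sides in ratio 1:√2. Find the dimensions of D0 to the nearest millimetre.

1093 × 1546 mm

Let the short side be w mm. Then w · w√2 = 1.69 m² = 1,690,000 mm².
w² = 1,690,000/√2, so w ≈ 1093.2 mm; long side = w√2 ≈ 1546.0 mm.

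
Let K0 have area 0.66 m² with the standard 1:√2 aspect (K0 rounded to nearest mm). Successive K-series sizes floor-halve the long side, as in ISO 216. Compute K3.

241 × 341 mm

Let K0's short side be w mm. w · w√2 = 0.66 m² = 660,000 mm², so w ≈ 683.1 mm and w√2 ≈ 966.1 mm → K0 = 683 × 966 mm.
K1: ⌊966/2⌋ × 683 = 483 × 683 mm
K2: ⌊683/2⌋ × 483 = 341 × 483 mm
K3: ⌊483/2⌋ × 341 = 241 × 341 mm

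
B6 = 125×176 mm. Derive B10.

31 × 44 mm

B7: ⌊176/2⌋ × 125 = 88 × 125 mm
B8: ⌊125/2⌋ × 88 = 62 × 88 mm
B9: ⌊88/2⌋ × 62 = 44 × 62 mm
B10: ⌊62/2⌋ × 44 = 31 × 44 mm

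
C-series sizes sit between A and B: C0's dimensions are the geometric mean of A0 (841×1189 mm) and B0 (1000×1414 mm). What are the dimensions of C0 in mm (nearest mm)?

Short: √(841 · 1000) = √841000 ≈ 917.1 mm.
Long: √(1189 · 1414) = √1681246 ≈ 1296.6 mm.

917 × 1297 mm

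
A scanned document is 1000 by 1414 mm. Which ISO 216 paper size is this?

Aspect ratio 1414/1000 ≈ 1.414 — close to the ISO √2 ≈ 1.414.
In the B-series (B0 = 1000 × 1414 mm): B0 = 1000 × 1414 mm.

B0 (1000 × 1414 mm)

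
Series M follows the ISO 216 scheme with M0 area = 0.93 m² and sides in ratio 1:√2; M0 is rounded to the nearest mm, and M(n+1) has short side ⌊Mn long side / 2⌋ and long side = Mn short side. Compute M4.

Let M0's short side be w mm. w · w√2 = 0.93 m² = 930,000 mm², so w ≈ 810.9 mm and w√2 ≈ 1146.8 mm → M0 = 811 × 1147 mm.
M1: ⌊1147/2⌋ × 811 = 573 × 811 mm
M2: ⌊811/2⌋ × 573 = 405 × 573 mm
M3: ⌊573/2⌋ × 405 = 286 × 405 mm
M4: ⌊405/2⌋ × 286 = 202 × 286 mm

202 × 286 mm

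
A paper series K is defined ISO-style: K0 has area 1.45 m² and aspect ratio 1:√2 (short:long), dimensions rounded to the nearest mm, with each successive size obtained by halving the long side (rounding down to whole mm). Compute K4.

253 × 358 mm

Let K0's short side be w mm. w · w√2 = 1.45 m² = 1,450,000 mm², so w ≈ 1012.6 mm and w√2 ≈ 1432.0 mm → K0 = 1013 × 1432 mm.
K1: ⌊1432/2⌋ × 1013 = 716 × 1013 mm
K2: ⌊1013/2⌋ × 716 = 506 × 716 mm
K3: ⌊716/2⌋ × 506 = 358 × 506 mm
K4: ⌊506/2⌋ × 358 = 253 × 358 mm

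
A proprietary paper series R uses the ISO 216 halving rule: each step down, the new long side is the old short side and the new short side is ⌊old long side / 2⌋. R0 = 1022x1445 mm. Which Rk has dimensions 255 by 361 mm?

R4

R0: 1022 × 1445 mm
R1: 722 × 1022 mm
R2: 511 × 722 mm
R3: 361 × 511 mm
R4: 255 × 361 mm
R5: 180 × 255 mm
→ matches R4.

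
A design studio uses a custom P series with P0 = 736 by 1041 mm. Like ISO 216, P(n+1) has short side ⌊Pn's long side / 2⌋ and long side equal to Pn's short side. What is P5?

130 × 184 mm

P1: ⌊1041/2⌋ × 736 = 520 × 736 mm
P2: ⌊736/2⌋ × 520 = 368 × 520 mm
P3: ⌊520/2⌋ × 368 = 260 × 368 mm
P4: ⌊368/2⌋ × 260 = 184 × 260 mm
P5: ⌊260/2⌋ × 184 = 130 × 184 mm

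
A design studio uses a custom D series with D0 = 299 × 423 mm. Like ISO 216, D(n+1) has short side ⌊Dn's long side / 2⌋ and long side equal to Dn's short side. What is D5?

D1: ⌊423/2⌋ × 299 = 211 × 299 mm
D2: ⌊299/2⌋ × 211 = 149 × 211 mm
D3: ⌊211/2⌋ × 149 = 105 × 149 mm
D4: ⌊149/2⌋ × 105 = 74 × 105 mm
D5: ⌊105/2⌋ × 74 = 52 × 74 mm

52 × 74 mm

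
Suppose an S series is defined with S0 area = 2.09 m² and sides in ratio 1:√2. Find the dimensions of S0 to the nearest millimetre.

1216 × 1719 mm

Let the short side be w mm. Then w · w√2 = 2.09 m² = 2,090,000 mm².
w² = 2,090,000/√2, so w ≈ 1215.7 mm; long side = w√2 ≈ 1719.2 mm.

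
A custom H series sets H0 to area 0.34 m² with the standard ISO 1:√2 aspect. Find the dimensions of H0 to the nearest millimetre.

490 × 693 mm

Let the short side be w mm. Then w · w√2 = 0.34 m² = 340,000 mm².
w² = 340,000/√2, so w ≈ 490.3 mm; long side = w√2 ≈ 693.4 mm.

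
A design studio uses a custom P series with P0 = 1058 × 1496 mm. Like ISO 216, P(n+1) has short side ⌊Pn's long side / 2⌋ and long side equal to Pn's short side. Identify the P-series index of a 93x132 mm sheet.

P7

P0: 1058 × 1496 mm
P1: 748 × 1058 mm
P2: 529 × 748 mm
P3: 374 × 529 mm
P4: 264 × 374 mm
P5: 187 × 264 mm
P6: 132 × 187 mm
P7: 93 × 132 mm
P8: 66 × 93 mm
→ matches P7.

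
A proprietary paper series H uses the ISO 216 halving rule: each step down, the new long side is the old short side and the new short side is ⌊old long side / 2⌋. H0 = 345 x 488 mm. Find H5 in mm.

H1: ⌊488/2⌋ × 345 = 244 × 345 mm
H2: ⌊345/2⌋ × 244 = 172 × 244 mm
H3: ⌊244/2⌋ × 172 = 122 × 172 mm
H4: ⌊172/2⌋ × 122 = 86 × 122 mm
H5: ⌊122/2⌋ × 86 = 61 × 86 mm

61 × 86 mm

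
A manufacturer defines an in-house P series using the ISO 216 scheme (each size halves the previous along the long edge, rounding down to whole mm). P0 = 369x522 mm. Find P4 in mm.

P1: ⌊522/2⌋ × 369 = 261 × 369 mm
P2: ⌊369/2⌋ × 261 = 184 × 261 mm
P3: ⌊261/2⌋ × 184 = 130 × 184 mm
P4: ⌊184/2⌋ × 130 = 92 × 130 mm

92 × 130 mm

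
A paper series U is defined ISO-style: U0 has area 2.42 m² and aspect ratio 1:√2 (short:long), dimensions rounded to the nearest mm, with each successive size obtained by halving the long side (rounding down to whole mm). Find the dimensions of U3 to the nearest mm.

Let U0's short side be w mm. w · w√2 = 2.42 m² = 2,420,000 mm², so w ≈ 1308.1 mm and w√2 ≈ 1850.0 mm → U0 = 1308 × 1850 mm.
U1: ⌊1850/2⌋ × 1308 = 925 × 1308 mm
U2: ⌊1308/2⌋ × 925 = 654 × 925 mm
U3: ⌊925/2⌋ × 654 = 462 × 654 mm

462 × 654 mm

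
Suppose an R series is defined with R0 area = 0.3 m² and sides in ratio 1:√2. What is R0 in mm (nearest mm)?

461 × 651 mm

Let the short side be w mm. Then w · w√2 = 0.3 m² = 300,000 mm².
w² = 300,000/√2, so w ≈ 460.6 mm; long side = w√2 ≈ 651.4 mm.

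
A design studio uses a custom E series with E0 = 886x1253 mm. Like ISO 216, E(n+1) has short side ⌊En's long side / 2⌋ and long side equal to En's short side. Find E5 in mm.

156 × 221 mm

E1 = 626 × 886 mm (from E0 by 1 halving).
E2: ⌊886/2⌋ × 626 = 443 × 626 mm
E3: ⌊626/2⌋ × 443 = 313 × 443 mm
E4: ⌊443/2⌋ × 313 = 221 × 313 mm
E5: ⌊313/2⌋ × 221 = 156 × 221 mm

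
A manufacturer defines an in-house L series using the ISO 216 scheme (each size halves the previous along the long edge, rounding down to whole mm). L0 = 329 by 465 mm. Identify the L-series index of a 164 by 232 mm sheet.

L2

L0: 329 × 465 mm
L1: 232 × 329 mm
L2: 164 × 232 mm
L3: 116 × 164 mm
→ matches L2.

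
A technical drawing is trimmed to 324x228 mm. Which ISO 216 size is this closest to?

C4 (229 × 324 mm)

Aspect ratio 324/228 ≈ 1.421 — close to the ISO √2 ≈ 1.414.
In the C-series (envelope sizes, between A and B): C4 = 229 × 324 mm.
Off by 1 mm total — nearest standard size.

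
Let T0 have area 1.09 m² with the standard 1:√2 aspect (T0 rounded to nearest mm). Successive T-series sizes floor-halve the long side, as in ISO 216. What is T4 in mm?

219 × 310 mm

Let T0's short side be w mm. w · w√2 = 1.09 m² = 1,090,000 mm², so w ≈ 877.9 mm and w√2 ≈ 1241.6 mm → T0 = 878 × 1242 mm.
T1: ⌊1242/2⌋ × 878 = 621 × 878 mm
T2: ⌊878/2⌋ × 621 = 439 × 621 mm
T3: ⌊621/2⌋ × 439 = 310 × 439 mm
T4: ⌊439/2⌋ × 310 = 219 × 310 mm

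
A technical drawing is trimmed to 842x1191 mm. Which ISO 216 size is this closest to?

Aspect ratio 1191/842 ≈ 1.414 — close to the ISO √2 ≈ 1.414.
In the A-series (A0 area = 1 m²): A0 = 841 × 1189 mm.
Off by 3 mm total — nearest standard size.

A0 (841 × 1189 mm)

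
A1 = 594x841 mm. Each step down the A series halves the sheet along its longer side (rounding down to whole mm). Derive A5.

148 × 210 mm

A2: ⌊841/2⌋ × 594 = 420 × 594 mm
A3: ⌊594/2⌋ × 420 = 297 × 420 mm
A4: ⌊420/2⌋ × 297 = 210 × 297 mm
A5: ⌊297/2⌋ × 210 = 148 × 210 mm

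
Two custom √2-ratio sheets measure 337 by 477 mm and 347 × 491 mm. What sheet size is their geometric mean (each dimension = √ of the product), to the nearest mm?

342 × 484 mm

Short side: √(337 · 347) = √116939 ≈ 342.0 → 342 mm
Long side: √(477 · 491) = √234207 ≈ 483.9 → 484 mm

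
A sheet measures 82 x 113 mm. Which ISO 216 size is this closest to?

Aspect ratio 113/82 ≈ 1.378 (ISO target is √2 ≈ 1.414).
In the C-series (envelope sizes, between A and B): C7 = 81 × 114 mm.
Off by 2 mm total — nearest standard size.

C7 (81 × 114 mm)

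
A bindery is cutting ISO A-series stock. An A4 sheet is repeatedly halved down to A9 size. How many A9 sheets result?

32

Each ISO step halves the sheet: 1 × A4 → 2 × A5 → 4 × A6 → 8 × A7 → …
From A4 to A9 is 5 halving steps: 2^5 = 32.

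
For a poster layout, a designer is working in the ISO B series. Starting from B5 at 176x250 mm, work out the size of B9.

44 × 62 mm

B6: ⌊250/2⌋ × 176 = 125 × 176 mm
B7: ⌊176/2⌋ × 125 = 88 × 125 mm
B8: ⌊125/2⌋ × 88 = 62 × 88 mm
B9: ⌊88/2⌋ × 62 = 44 × 62 mm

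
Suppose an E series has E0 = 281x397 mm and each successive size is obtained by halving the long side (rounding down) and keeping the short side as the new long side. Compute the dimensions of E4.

70 × 99 mm

E1 = 198 × 281 mm (from E0 by 1 halving).
E2: ⌊281/2⌋ × 198 = 140 × 198 mm
E3: ⌊198/2⌋ × 140 = 99 × 140 mm
E4: ⌊140/2⌋ × 99 = 70 × 99 mm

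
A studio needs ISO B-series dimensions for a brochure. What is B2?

500 × 707 mm

B0 = 1000 × 1414 mm (B0 has a 1000 mm short side, aspect 1:√2).
B1: ⌊1414/2⌋ × 1000 = 707 × 1000 mm
B2: ⌊1000/2⌋ × 707 = 500 × 707 mm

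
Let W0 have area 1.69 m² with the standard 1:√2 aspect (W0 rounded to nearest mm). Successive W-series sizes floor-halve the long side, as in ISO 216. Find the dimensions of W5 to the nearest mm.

Let W0's short side be w mm. w · w√2 = 1.69 m² = 1,690,000 mm², so w ≈ 1093.2 mm and w√2 ≈ 1546.0 mm → W0 = 1093 × 1546 mm.
W1: ⌊1546/2⌋ × 1093 = 773 × 1093 mm
W2: ⌊1093/2⌋ × 773 = 546 × 773 mm
W3: ⌊773/2⌋ × 546 = 386 × 546 mm
W4: ⌊546/2⌋ × 386 = 273 × 386 mm
W5: ⌊386/2⌋ × 273 = 193 × 273 mm

193 × 273 mm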